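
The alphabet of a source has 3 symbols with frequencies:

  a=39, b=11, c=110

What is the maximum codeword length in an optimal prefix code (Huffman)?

Merge the two lowest-weight nodes at each step:
b(11) + a(39) → 50
50 + c(110) → 160
The first pair merged (b, a) ends up deepest, at depth 2.

2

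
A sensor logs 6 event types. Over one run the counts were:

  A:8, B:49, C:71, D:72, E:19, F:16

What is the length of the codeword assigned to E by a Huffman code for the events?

Build the tree from the bottom:
combine A(8), F(16) → 24
combine E(19), 24 → 43
combine 43, B(49) → 92
combine C(71), D(72) → 143
combine 92, 143 → 235
The subtree containing E is merged 3 times, so code length = 3.

3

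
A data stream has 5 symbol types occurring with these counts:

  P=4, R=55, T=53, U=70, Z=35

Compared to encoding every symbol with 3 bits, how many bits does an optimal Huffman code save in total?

Fixed-length: 3 bits × 217 symbols = 651 bits.
Huffman merges:
combine P(4), Z(35) → 39
combine 39, T(53) → 92
combine R(55), U(70) → 125
combine 92, 125 → 217
Huffman total = 39 + 92 + 125 + 217 = 473 bits.
Saving = 651 − 473 = 178 bits.

178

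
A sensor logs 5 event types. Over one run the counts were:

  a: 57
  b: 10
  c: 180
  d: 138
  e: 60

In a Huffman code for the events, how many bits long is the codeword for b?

Build the tree from the bottom:
combine b(10), a(57) → 67
combine e(60), 67 → 127
combine 127, d(138) → 265
combine c(180), 265 → 445
The subtree containing b is merged 4 times, so code length = 4.

4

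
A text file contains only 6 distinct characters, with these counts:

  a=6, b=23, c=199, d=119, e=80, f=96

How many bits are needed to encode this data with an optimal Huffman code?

Build the Huffman tree bottom-up:
combine a(6), b(23) → 29
combine 29, e(80) → 109
combine f(96), 109 → 205
combine d(119), c(199) → 318
combine 205, 318 → 523
Each symbol's bit-cost is frequency × depth; summing gives 1184 bits (equivalently 29 + 109 + 205 + 318 + 523).

1184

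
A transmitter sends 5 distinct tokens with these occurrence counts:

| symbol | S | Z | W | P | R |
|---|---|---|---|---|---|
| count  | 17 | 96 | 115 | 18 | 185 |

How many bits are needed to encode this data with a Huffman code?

843

Merge the two smallest weights repeatedly:
merge S(17) and P(18): 35
merge 35 and Z(96): 131
merge W(115) and 131: 246
merge R(185) and 246: 431
Total encoded bits = sum of merged weights = 35 + 131 + 246 + 431 = 843.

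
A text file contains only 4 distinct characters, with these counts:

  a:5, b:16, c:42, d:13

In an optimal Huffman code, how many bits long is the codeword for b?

2

Repeatedly merge the two smallest:
combine a(5), d(13) → 18
combine b(16), 18 → 34
combine 34, c(42) → 76
The subtree containing b is merged 2 times, so code length = 2.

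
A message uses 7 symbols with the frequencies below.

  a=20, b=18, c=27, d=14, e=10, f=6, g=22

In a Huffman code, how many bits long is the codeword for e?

Huffman merges, smallest pair first:
f(6) + e(10) → 16
d(14) + 16 → 30
b(18) + a(20) → 38
g(22) + c(27) → 49
30 + 38 → 68
49 + 68 → 117
e sits 4 levels below the root, so its codeword is 4 bits.

4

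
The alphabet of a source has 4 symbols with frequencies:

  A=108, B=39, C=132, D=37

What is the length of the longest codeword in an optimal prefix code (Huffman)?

Merge the two lowest-weight nodes at each step:
combine D(37), B(39) → 76
combine 76, A(108) → 184
combine C(132), 184 → 316
The rarest symbols sit at the bottom; the longest codeword is 3 bits.

3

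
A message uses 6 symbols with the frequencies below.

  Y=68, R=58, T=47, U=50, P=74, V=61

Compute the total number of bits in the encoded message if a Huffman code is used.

Merge the two smallest weights repeatedly:
T(47) + U(50) → 97
R(58) + V(61) → 119
Y(68) + P(74) → 142
97 + 119 → 216
142 + 216 → 358
Each symbol's bit-cost is frequency × depth; summing gives 932 bits (equivalently 97 + 119 + 142 + 216 + 358).

932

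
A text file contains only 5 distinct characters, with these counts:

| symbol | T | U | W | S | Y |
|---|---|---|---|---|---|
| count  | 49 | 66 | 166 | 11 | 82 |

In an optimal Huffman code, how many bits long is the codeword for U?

3

Build the tree from the bottom:
merge S(11) and T(49): 60
merge 60 and U(66): 126
merge Y(82) and 126: 208
merge W(166) and 208: 374
U's leaf is at depth 3, giving a 3-bit codeword.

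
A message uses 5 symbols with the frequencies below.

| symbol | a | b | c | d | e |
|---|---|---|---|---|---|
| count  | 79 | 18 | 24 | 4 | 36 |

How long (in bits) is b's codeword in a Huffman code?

4

Build the tree from the bottom:
combine d(4), b(18) → 22
combine 22, c(24) → 46
combine e(36), 46 → 82
combine a(79), 82 → 161
b sits 4 levels below the root, so its codeword is 4 bits.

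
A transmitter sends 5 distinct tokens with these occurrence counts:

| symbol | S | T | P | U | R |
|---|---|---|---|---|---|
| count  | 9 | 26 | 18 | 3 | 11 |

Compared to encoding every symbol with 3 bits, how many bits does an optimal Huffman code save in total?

Fixed-length: 3 bits × 67 symbols = 201 bits.
Huffman merges:
U(3) + S(9) → 12
R(11) + 12 → 23
P(18) + 23 → 41
T(26) + 41 → 67
Huffman total = 12 + 23 + 41 + 67 = 143 bits.
Saving = 201 − 143 = 58 bits.

58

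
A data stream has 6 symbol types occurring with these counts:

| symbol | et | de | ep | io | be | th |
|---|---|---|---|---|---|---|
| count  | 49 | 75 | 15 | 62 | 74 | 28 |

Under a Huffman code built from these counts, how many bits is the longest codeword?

Merge the two lowest-weight nodes at each step:
ep(15) + th(28) → 43
43 + et(49) → 92
io(62) + be(74) → 136
de(75) + 92 → 167
136 + 167 → 303
Maximum depth reached is 4.

4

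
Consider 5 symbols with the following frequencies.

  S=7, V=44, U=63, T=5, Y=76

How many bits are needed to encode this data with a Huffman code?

382

Merge the two smallest weights repeatedly:
merge T(5) and S(7): 12
merge 12 and V(44): 56
merge 56 and U(63): 119
merge Y(76) and 119: 195
Each symbol's bit-cost is frequency × depth; summing gives 382 bits (equivalently 12 + 56 + 119 + 195).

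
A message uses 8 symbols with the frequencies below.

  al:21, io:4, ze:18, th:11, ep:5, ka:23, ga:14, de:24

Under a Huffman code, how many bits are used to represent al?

3

Repeatedly merge the two smallest:
combine io(4), ep(5) → 9
combine 9, th(11) → 20
combine ga(14), ze(18) → 32
combine 20, al(21) → 41
combine ka(23), de(24) → 47
combine 32, 41 → 73
combine 47, 73 → 120
al's leaf is at depth 3, giving a 3-bit codeword.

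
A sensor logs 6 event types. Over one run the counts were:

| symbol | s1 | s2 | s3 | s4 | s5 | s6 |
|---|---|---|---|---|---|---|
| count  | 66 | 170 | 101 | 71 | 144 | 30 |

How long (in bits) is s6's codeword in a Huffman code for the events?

4

Build the tree from the bottom:
merge s6(30) and s1(66): 96
merge s4(71) and 96: 167
merge s3(101) and s5(144): 245
merge 167 and s2(170): 337
merge 245 and 337: 582
s6's leaf is at depth 4, giving a 4-bit codeword.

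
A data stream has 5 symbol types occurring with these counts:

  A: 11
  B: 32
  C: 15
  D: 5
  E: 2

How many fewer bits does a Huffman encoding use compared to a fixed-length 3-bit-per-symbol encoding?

72

Fixed-length: 3 bits × 65 symbols = 195 bits.
Huffman merges:
merge E(2) and D(5): 7
merge 7 and A(11): 18
merge C(15) and 18: 33
merge B(32) and 33: 65
Huffman total = 7 + 18 + 33 + 65 = 123 bits.
Saving = 195 − 123 = 72 bits.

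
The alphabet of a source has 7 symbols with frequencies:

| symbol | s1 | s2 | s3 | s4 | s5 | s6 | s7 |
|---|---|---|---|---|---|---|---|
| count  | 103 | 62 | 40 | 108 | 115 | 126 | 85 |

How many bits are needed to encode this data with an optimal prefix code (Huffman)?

Build the Huffman tree bottom-up:
s3(40) + s2(62) → 102
s7(85) + 102 → 187
s1(103) + s4(108) → 211
s5(115) + s6(126) → 241
187 + 211 → 398
241 + 398 → 639
Each symbol's bit-cost is frequency × depth; summing gives 1778 bits (equivalently 102 + 187 + 211 + 241 + 398 + 639).

1778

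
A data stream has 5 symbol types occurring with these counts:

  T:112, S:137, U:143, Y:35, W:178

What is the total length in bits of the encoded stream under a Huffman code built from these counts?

Greedily combine the two least-frequent nodes:
merge Y(35) and T(112): 147
merge S(137) and U(143): 280
merge 147 and W(178): 325
merge 280 and 325: 605
Total encoded bits = sum of merged weights = 147 + 280 + 325 + 605 = 1357.

1357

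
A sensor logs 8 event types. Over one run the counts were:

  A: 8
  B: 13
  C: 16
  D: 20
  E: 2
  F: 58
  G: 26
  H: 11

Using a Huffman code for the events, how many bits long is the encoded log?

Build the Huffman tree bottom-up:
merge E(2) and A(8): 10
merge 10 and H(11): 21
merge B(13) and C(16): 29
merge D(20) and 21: 41
merge G(26) and 29: 55
merge 41 and 55: 96
merge F(58) and 96: 154
Each symbol's bit-cost is frequency × depth; summing gives 406 bits (equivalently 10 + 21 + 29 + 41 + 55 + 96 + 154).

406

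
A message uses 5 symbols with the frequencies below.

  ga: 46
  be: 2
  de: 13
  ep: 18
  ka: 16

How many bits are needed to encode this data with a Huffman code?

Merge the two smallest weights repeatedly:
merge be(2) and de(13): 15
merge 15 and ka(16): 31
merge ep(18) and 31: 49
merge ga(46) and 49: 95
Each symbol's bit-cost is frequency × depth; summing gives 190 bits (equivalently 15 + 31 + 49 + 95).

190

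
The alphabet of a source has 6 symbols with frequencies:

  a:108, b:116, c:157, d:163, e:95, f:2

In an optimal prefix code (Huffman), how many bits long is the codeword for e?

Huffman merges, smallest pair first:
merge f(2) and e(95): 97
merge 97 and a(108): 205
merge b(116) and c(157): 273
merge d(163) and 205: 368
merge 273 and 368: 641
e's leaf is at depth 4, giving a 4-bit codeword.

4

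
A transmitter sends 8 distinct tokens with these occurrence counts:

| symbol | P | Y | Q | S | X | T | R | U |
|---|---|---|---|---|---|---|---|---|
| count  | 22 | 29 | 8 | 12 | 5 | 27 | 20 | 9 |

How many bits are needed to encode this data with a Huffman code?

374

Merge the two smallest weights repeatedly:
merge X(5) and Q(8): 13
merge U(9) and S(12): 21
merge 13 and R(20): 33
merge 21 and P(22): 43
merge T(27) and Y(29): 56
merge 33 and 43: 76
merge 56 and 76: 132
The encoded length is the sum of every internal node's weight: 13 + 21 + 33 + 43 + 56 + 76 + 132 = 374 bits.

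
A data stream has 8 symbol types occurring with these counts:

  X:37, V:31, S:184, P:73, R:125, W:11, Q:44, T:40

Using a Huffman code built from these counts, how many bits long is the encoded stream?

1445

Build the Huffman tree bottom-up:
W(11) + V(31) → 42
X(37) + T(40) → 77
42 + Q(44) → 86
P(73) + 77 → 150
86 + R(125) → 211
150 + S(184) → 334
211 + 334 → 545
The encoded length is the sum of every internal node's weight: 42 + 77 + 86 + 150 + 211 + 334 + 545 = 1445 bits.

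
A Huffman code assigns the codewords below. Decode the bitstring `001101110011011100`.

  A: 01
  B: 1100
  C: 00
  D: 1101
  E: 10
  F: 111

Read left to right; each codeword is recognised as soon as it completes (prefix code):
  00→C | 1101→D | 1100→B | 1101→D | 1100→B
Decoded message: CDBDB

CDBDB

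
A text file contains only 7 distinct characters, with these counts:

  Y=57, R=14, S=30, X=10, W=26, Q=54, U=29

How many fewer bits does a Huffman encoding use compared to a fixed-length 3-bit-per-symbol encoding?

87

Fixed-length: 3 bits × 220 symbols = 660 bits.
Huffman merges:
merge X(10) and R(14): 24
merge 24 and W(26): 50
merge U(29) and S(30): 59
merge 50 and Q(54): 104
merge Y(57) and 59: 116
merge 104 and 116: 220
Huffman total = 24 + 50 + 59 + 104 + 116 + 220 = 573 bits.
Saving = 660 − 573 = 87 bits.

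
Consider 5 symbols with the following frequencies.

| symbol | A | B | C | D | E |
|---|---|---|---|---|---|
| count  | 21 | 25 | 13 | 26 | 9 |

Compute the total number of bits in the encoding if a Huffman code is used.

Merge the two smallest weights repeatedly:
combine E(9), C(13) → 22
combine A(21), 22 → 43
combine B(25), D(26) → 51
combine 43, 51 → 94
Total encoded bits = sum of merged weights = 22 + 43 + 51 + 94 = 210.

210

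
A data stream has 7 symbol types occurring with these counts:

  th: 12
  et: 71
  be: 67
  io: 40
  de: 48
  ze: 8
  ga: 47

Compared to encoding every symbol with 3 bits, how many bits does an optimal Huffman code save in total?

118

Fixed-length: 3 bits × 293 symbols = 879 bits.
Huffman merges:
ze(8) + th(12) → 20
20 + io(40) → 60
ga(47) + de(48) → 95
60 + be(67) → 127
et(71) + 95 → 166
127 + 166 → 293
Huffman total = 20 + 60 + 95 + 127 + 166 + 293 = 761 bits.
Saving = 879 − 761 = 118 bits.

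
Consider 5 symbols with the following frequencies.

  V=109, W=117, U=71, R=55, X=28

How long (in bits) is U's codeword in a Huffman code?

Huffman merges, smallest pair first:
X(28) + R(55) → 83
U(71) + 83 → 154
V(109) + W(117) → 226
154 + 226 → 380
U's leaf is at depth 2, giving a 2-bit codeword.

2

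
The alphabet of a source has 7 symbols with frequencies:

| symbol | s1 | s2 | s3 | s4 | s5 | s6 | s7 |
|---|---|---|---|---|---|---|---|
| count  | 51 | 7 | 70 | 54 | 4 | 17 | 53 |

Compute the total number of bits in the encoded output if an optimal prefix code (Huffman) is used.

630

Build the Huffman tree bottom-up:
combine s5(4), s2(7) → 11
combine 11, s6(17) → 28
combine 28, s1(51) → 79
combine s7(53), s4(54) → 107
combine s3(70), 79 → 149
combine 107, 149 → 256
Total encoded bits = sum of merged weights = 11 + 28 + 79 + 107 + 149 + 256 = 630.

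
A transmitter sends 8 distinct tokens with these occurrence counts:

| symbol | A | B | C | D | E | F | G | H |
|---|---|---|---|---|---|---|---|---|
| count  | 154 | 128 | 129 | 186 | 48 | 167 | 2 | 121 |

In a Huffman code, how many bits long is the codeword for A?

Huffman merges, smallest pair first:
combine G(2), E(48) → 50
combine 50, H(121) → 171
combine B(128), C(129) → 257
combine A(154), F(167) → 321
combine 171, D(186) → 357
combine 257, 321 → 578
combine 357, 578 → 935
A sits 3 levels below the root, so its codeword is 3 bits.

3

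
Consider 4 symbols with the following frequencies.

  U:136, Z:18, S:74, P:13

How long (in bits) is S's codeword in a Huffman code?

2

Repeatedly merge the two smallest:
combine P(13), Z(18) → 31
combine 31, S(74) → 105
combine 105, U(136) → 241
The subtree containing S is merged 2 times, so code length = 2.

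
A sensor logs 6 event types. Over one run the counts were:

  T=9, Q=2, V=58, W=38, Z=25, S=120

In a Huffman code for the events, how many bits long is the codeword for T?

Huffman merges, smallest pair first:
merge Q(2) and T(9): 11
merge 11 and Z(25): 36
merge 36 and W(38): 74
merge V(58) and 74: 132
merge S(120) and 132: 252
The subtree containing T is merged 5 times, so code length = 5.

5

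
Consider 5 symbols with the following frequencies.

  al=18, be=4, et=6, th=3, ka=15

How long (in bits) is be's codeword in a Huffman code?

Build the tree from the bottom:
th(3) + be(4) → 7
et(6) + 7 → 13
13 + ka(15) → 28
al(18) + 28 → 46
be sits 4 levels below the root, so its codeword is 4 bits.

4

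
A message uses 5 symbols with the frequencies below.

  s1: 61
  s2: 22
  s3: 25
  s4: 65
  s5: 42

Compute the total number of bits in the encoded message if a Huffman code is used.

477

Merge the two smallest weights repeatedly:
s2(22) + s3(25) → 47
s5(42) + 47 → 89
s1(61) + s4(65) → 126
89 + 126 → 215
Total encoded bits = sum of merged weights = 47 + 89 + 126 + 215 = 477.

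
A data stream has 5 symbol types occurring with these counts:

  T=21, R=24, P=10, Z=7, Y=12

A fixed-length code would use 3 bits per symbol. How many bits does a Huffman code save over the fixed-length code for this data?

57

Fixed-length: 3 bits × 74 symbols = 222 bits.
Huffman merges:
Z(7) + P(10) → 17
Y(12) + 17 → 29
T(21) + R(24) → 45
29 + 45 → 74
Huffman total = 17 + 29 + 45 + 74 = 165 bits.
Saving = 222 − 165 = 57 bits.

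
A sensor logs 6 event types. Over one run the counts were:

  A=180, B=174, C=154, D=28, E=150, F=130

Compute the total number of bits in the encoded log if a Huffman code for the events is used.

Build the Huffman tree bottom-up:
merge D(28) and F(130): 158
merge E(150) and C(154): 304
merge 158 and B(174): 332
merge A(180) and 304: 484
merge 332 and 484: 816
Total encoded bits = sum of merged weights = 158 + 304 + 332 + 484 + 816 = 2094.

2094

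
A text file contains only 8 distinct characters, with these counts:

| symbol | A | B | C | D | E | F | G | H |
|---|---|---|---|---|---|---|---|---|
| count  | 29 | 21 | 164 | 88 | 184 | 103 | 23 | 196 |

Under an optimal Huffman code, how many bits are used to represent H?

Huffman merges, smallest pair first:
merge B(21) and G(23): 44
merge A(29) and 44: 73
merge 73 and D(88): 161
merge F(103) and 161: 264
merge C(164) and E(184): 348
merge H(196) and 264: 460
merge 348 and 460: 808
H sits 2 levels below the root, so its codeword is 2 bits.

2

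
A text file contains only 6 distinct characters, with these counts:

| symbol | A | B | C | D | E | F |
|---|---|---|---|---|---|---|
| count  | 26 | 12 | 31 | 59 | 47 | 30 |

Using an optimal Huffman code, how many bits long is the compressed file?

Greedily combine the two least-frequent nodes:
B(12) + A(26) → 38
F(30) + C(31) → 61
38 + E(47) → 85
D(59) + 61 → 120
85 + 120 → 205
Each symbol's bit-cost is frequency × depth; summing gives 509 bits (equivalently 38 + 61 + 85 + 120 + 205).

509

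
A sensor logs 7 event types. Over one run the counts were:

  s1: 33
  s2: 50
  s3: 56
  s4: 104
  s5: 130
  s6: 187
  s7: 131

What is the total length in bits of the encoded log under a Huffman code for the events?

1838

Build the Huffman tree bottom-up:
merge s1(33) and s2(50): 83
merge s3(56) and 83: 139
merge s4(104) and s5(130): 234
merge s7(131) and 139: 270
merge s6(187) and 234: 421
merge 270 and 421: 691
The encoded length is the sum of every internal node's weight: 83 + 139 + 234 + 270 + 421 + 691 = 1838 bits.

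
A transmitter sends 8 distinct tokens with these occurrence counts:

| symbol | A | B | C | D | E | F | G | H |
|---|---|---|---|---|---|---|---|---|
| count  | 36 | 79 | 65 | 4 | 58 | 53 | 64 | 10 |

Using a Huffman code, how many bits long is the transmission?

Build the Huffman tree bottom-up:
D(4) + H(10) → 14
14 + A(36) → 50
50 + F(53) → 103
E(58) + G(64) → 122
C(65) + B(79) → 144
103 + 122 → 225
144 + 225 → 369
Each symbol's bit-cost is frequency × depth; summing gives 1027 bits (equivalently 14 + 50 + 103 + 122 + 144 + 225 + 369).

1027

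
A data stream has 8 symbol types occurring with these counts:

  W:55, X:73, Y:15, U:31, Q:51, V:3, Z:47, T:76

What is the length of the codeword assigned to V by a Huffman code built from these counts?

5

Build the tree from the bottom:
merge V(3) and Y(15): 18
merge 18 and U(31): 49
merge Z(47) and 49: 96
merge Q(51) and W(55): 106
merge X(73) and T(76): 149
merge 96 and 106: 202
merge 149 and 202: 351
The subtree containing V is merged 5 times, so code length = 5.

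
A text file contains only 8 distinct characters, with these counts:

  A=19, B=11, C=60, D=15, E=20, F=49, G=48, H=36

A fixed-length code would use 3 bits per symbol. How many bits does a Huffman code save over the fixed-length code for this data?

44

Fixed-length: 3 bits × 258 symbols = 774 bits.
Huffman merges:
B(11) + D(15) → 26
A(19) + E(20) → 39
26 + H(36) → 62
39 + G(48) → 87
F(49) + C(60) → 109
62 + 87 → 149
109 + 149 → 258
Huffman total = 26 + 39 + 62 + 87 + 109 + 149 + 258 = 730 bits.
Saving = 774 − 730 = 44 bits.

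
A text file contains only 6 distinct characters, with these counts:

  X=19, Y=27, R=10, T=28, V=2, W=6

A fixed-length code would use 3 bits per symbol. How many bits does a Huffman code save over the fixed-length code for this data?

Fixed-length: 3 bits × 92 symbols = 276 bits.
Huffman merges:
V(2) + W(6) → 8
8 + R(10) → 18
18 + X(19) → 37
Y(27) + T(28) → 55
37 + 55 → 92
Huffman total = 8 + 18 + 37 + 55 + 92 = 210 bits.
Saving = 276 − 210 = 66 bits.

66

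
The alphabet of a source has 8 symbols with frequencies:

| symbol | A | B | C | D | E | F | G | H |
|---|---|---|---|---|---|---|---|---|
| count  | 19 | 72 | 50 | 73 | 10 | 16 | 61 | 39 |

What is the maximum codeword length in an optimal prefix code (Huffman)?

5

Merge the two lowest-weight nodes at each step:
merge E(10) and F(16): 26
merge A(19) and 26: 45
merge H(39) and 45: 84
merge C(50) and G(61): 111
merge B(72) and D(73): 145
merge 84 and 111: 195
merge 145 and 195: 340
Maximum depth reached is 5.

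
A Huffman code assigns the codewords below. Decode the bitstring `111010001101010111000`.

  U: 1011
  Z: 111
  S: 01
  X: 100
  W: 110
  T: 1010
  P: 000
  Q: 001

ZSPWTZP

Read left to right; each codeword is recognised as soon as it completes (prefix code):
  111→Z | 01→S | 000→P | 110→W | 1010→T | 111→Z | 000→P
Decoded message: ZSPWTZP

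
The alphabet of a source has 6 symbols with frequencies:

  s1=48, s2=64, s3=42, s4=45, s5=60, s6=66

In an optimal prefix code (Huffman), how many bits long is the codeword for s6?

Repeatedly merge the two smallest:
s3(42) + s4(45) → 87
s1(48) + s5(60) → 108
s2(64) + s6(66) → 130
87 + 108 → 195
130 + 195 → 325
s6's leaf is at depth 2, giving a 2-bit codeword.

2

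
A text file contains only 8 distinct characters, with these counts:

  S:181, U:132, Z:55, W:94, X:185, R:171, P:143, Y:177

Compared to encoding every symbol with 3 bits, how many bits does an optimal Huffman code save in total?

36

Fixed-length: 3 bits × 1138 symbols = 3414 bits.
Huffman merges:
Z(55) + W(94) → 149
U(132) + P(143) → 275
149 + R(171) → 320
Y(177) + S(181) → 358
X(185) + 275 → 460
320 + 358 → 678
460 + 678 → 1138
Huffman total = 149 + 275 + 320 + 358 + 460 + 678 + 1138 = 3378 bits.
Saving = 3414 − 3378 = 36 bits.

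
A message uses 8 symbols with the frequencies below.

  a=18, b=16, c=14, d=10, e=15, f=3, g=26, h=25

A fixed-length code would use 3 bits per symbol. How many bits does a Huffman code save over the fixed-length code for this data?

Fixed-length: 3 bits × 127 symbols = 381 bits.
Huffman merges:
merge f(3) and d(10): 13
merge 13 and c(14): 27
merge e(15) and b(16): 31
merge a(18) and h(25): 43
merge g(26) and 27: 53
merge 31 and 43: 74
merge 53 and 74: 127
Huffman total = 13 + 27 + 31 + 43 + 53 + 74 + 127 = 368 bits.
Saving = 381 − 368 = 13 bits.

13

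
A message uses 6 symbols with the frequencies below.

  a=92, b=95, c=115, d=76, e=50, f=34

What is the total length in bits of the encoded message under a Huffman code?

Build the Huffman tree bottom-up:
merge f(34) and e(50): 84
merge d(76) and 84: 160
merge a(92) and b(95): 187
merge c(115) and 160: 275
merge 187 and 275: 462
Total encoded bits = sum of merged weights = 84 + 160 + 187 + 275 + 462 = 1168.

1168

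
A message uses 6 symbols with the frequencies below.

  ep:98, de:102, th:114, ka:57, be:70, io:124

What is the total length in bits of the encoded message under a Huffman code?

1457

Build the Huffman tree bottom-up:
ka(57) + be(70) → 127
ep(98) + de(102) → 200
th(114) + io(124) → 238
127 + 200 → 327
238 + 327 → 565
Each symbol's bit-cost is frequency × depth; summing gives 1457 bits (equivalently 127 + 200 + 238 + 327 + 565).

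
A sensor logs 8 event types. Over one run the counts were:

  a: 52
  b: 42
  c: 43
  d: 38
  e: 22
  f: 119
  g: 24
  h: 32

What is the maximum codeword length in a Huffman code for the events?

4

Merge the two lowest-weight nodes at each step:
combine e(22), g(24) → 46
combine h(32), d(38) → 70
combine b(42), c(43) → 85
combine 46, a(52) → 98
combine 70, 85 → 155
combine 98, f(119) → 217
combine 155, 217 → 372
Maximum depth reached is 4.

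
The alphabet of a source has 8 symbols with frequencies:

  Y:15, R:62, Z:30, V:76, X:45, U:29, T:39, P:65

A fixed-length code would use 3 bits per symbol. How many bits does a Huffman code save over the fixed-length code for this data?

Fixed-length: 3 bits × 361 symbols = 1083 bits.
Huffman merges:
combine Y(15), U(29) → 44
combine Z(30), T(39) → 69
combine 44, X(45) → 89
combine R(62), P(65) → 127
combine 69, V(76) → 145
combine 89, 127 → 216
combine 145, 216 → 361
Huffman total = 44 + 69 + 89 + 127 + 145 + 216 + 361 = 1051 bits.
Saving = 1083 − 1051 = 32 bits.

32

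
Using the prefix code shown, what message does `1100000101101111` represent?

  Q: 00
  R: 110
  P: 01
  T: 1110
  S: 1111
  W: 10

RQQWRS

Read left to right; each codeword is recognised as soon as it completes (prefix code):
  110→R | 00→Q | 00→Q | 10→W | 110→R | 1111→S
Decoded message: RQQWRS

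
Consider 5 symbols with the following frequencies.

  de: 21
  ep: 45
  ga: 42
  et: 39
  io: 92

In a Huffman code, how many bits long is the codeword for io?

1

Build the tree from the bottom:
combine de(21), et(39) → 60
combine ga(42), ep(45) → 87
combine 60, 87 → 147
combine io(92), 147 → 239
io sits one level below the root: a 1-bit codeword.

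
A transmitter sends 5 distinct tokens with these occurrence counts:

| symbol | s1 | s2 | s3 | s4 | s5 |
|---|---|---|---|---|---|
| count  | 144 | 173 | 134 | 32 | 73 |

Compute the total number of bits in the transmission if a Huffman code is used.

1217

Greedily combine the two least-frequent nodes:
s4(32) + s5(73) → 105
105 + s3(134) → 239
s1(144) + s2(173) → 317
239 + 317 → 556
Each symbol's bit-cost is frequency × depth; summing gives 1217 bits (equivalently 105 + 239 + 317 + 556).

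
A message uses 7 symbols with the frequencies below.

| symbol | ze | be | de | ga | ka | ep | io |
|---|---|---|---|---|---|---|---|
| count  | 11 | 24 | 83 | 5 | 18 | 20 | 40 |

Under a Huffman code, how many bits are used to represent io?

3

Repeatedly merge the two smallest:
combine ga(5), ze(11) → 16
combine 16, ka(18) → 34
combine ep(20), be(24) → 44
combine 34, io(40) → 74
combine 44, 74 → 118
combine de(83), 118 → 201
io sits 3 levels below the root, so its codeword is 3 bits.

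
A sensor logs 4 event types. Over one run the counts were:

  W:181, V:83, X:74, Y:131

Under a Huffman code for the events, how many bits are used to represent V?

Repeatedly merge the two smallest:
merge X(74) and V(83): 157
merge Y(131) and 157: 288
merge W(181) and 288: 469
V sits 3 levels below the root, so its codeword is 3 bits.

3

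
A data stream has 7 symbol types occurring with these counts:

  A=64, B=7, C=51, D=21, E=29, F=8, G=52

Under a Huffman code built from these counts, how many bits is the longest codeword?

Merge the two lowest-weight nodes at each step:
merge B(7) and F(8): 15
merge 15 and D(21): 36
merge E(29) and 36: 65
merge C(51) and G(52): 103
merge A(64) and 65: 129
merge 103 and 129: 232
The first pair merged (B, F) ends up deepest, at depth 5.

5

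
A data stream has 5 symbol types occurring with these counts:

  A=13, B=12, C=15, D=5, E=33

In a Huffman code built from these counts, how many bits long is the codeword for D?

3

Repeatedly merge the two smallest:
D(5) + B(12) → 17
A(13) + C(15) → 28
17 + 28 → 45
E(33) + 45 → 78
D's leaf is at depth 3, giving a 3-bit codeword.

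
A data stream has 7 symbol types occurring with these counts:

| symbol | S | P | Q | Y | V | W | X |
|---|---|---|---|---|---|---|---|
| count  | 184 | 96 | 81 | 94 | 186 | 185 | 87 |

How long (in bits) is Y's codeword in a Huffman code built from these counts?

Huffman merges, smallest pair first:
combine Q(81), X(87) → 168
combine Y(94), P(96) → 190
combine 168, S(184) → 352
combine W(185), V(186) → 371
combine 190, 352 → 542
combine 371, 542 → 913
Y sits 3 levels below the root, so its codeword is 3 bits.

3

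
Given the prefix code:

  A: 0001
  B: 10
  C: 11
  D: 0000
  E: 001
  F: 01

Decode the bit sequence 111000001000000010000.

CBDBDED

Read left to right; each codeword is recognised as soon as it completes (prefix code):
  11→C | 10→B | 0000→D | 10→B | 0000→D | 001→E | 0000→D
Decoded message: CBDBDED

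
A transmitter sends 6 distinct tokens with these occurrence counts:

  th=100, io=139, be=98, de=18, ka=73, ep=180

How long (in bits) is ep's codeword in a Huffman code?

2

Build the tree from the bottom:
merge de(18) and ka(73): 91
merge 91 and be(98): 189
merge th(100) and io(139): 239
merge ep(180) and 189: 369
merge 239 and 369: 608
The subtree containing ep is merged 2 times, so code length = 2.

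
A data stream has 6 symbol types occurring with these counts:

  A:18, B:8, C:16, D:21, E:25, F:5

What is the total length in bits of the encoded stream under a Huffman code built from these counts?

228

Greedily combine the two least-frequent nodes:
F(5) + B(8) → 13
13 + C(16) → 29
A(18) + D(21) → 39
E(25) + 29 → 54
39 + 54 → 93
Total encoded bits = sum of merged weights = 13 + 29 + 39 + 54 + 93 = 228.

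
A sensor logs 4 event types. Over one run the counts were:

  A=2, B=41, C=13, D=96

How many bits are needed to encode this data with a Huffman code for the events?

223

Greedily combine the two least-frequent nodes:
A(2) + C(13) → 15
15 + B(41) → 56
56 + D(96) → 152
Each symbol's bit-cost is frequency × depth; summing gives 223 bits (equivalently 15 + 56 + 152).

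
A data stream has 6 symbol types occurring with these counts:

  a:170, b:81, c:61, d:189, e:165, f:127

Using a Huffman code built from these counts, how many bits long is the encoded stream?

1997

Build the Huffman tree bottom-up:
merge c(61) and b(81): 142
merge f(127) and 142: 269
merge e(165) and a(170): 335
merge d(189) and 269: 458
merge 335 and 458: 793
The encoded length is the sum of every internal node's weight: 142 + 269 + 335 + 458 + 793 = 1997 bits.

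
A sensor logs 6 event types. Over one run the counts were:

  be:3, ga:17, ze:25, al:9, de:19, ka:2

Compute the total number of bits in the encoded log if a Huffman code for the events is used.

Greedily combine the two least-frequent nodes:
merge ka(2) and be(3): 5
merge 5 and al(9): 14
merge 14 and ga(17): 31
merge de(19) and ze(25): 44
merge 31 and 44: 75
The encoded length is the sum of every internal node's weight: 5 + 14 + 31 + 44 + 75 = 169 bits.

169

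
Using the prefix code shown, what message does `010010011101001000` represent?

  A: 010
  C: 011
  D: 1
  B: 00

AACDAAB

Read left to right; each codeword is recognised as soon as it completes (prefix code):
  010→A | 010→A | 011→C | 1→D | 010→A | 010→A | 00→B
Decoded message: AACDAAB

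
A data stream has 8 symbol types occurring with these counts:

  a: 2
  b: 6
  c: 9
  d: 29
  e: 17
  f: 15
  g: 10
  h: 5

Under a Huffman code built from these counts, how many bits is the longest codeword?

5

Merge the two lowest-weight nodes at each step:
a(2) + h(5) → 7
b(6) + 7 → 13
c(9) + g(10) → 19
13 + f(15) → 28
e(17) + 19 → 36
28 + d(29) → 57
36 + 57 → 93
The first pair merged (a, h) ends up deepest, at depth 5.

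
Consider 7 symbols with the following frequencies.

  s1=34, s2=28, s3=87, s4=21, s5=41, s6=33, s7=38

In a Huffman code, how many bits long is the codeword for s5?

3

Huffman merges, smallest pair first:
s4(21) + s2(28) → 49
s6(33) + s1(34) → 67
s7(38) + s5(41) → 79
49 + 67 → 116
79 + s3(87) → 166
116 + 166 → 282
s5's leaf is at depth 3, giving a 3-bit codeword.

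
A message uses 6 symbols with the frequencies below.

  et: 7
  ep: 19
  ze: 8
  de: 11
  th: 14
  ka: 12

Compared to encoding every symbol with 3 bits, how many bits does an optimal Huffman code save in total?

Fixed-length: 3 bits × 71 symbols = 213 bits.
Huffman merges:
et(7) + ze(8) → 15
de(11) + ka(12) → 23
th(14) + 15 → 29
ep(19) + 23 → 42
29 + 42 → 71
Huffman total = 15 + 23 + 29 + 42 + 71 = 180 bits.
Saving = 213 − 180 = 33 bits.

33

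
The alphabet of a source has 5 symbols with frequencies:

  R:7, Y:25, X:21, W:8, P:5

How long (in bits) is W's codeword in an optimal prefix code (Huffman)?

3

Build the tree from the bottom:
combine P(5), R(7) → 12
combine W(8), 12 → 20
combine 20, X(21) → 41
combine Y(25), 41 → 66
W's leaf is at depth 3, giving a 3-bit codeword.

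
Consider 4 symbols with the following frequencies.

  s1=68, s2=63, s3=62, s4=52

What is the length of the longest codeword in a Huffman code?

Merge the two lowest-weight nodes at each step:
s4(52) + s3(62) → 114
s2(63) + s1(68) → 131
114 + 131 → 245
The first pair merged (s4, s3) ends up deepest, at depth 2.

2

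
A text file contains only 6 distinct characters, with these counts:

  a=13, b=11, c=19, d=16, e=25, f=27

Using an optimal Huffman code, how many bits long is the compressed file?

Greedily combine the two least-frequent nodes:
merge b(11) and a(13): 24
merge d(16) and c(19): 35
merge 24 and e(25): 49
merge f(27) and 35: 62
merge 49 and 62: 111
The encoded length is the sum of every internal node's weight: 24 + 35 + 49 + 62 + 111 = 281 bits.

281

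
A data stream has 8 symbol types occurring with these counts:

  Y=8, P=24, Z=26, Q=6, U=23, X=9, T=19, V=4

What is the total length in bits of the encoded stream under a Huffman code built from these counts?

Build the Huffman tree bottom-up:
V(4) + Q(6) → 10
Y(8) + X(9) → 17
10 + 17 → 27
T(19) + U(23) → 42
P(24) + Z(26) → 50
27 + 42 → 69
50 + 69 → 119
The encoded length is the sum of every internal node's weight: 10 + 17 + 27 + 42 + 50 + 69 + 119 = 334 bits.

334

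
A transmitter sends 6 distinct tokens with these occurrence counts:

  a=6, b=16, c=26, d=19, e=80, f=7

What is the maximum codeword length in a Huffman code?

4

Merge the two lowest-weight nodes at each step:
merge a(6) and f(7): 13
merge 13 and b(16): 29
merge d(19) and c(26): 45
merge 29 and 45: 74
merge 74 and e(80): 154
The first pair merged (a, f) ends up deepest, at depth 4.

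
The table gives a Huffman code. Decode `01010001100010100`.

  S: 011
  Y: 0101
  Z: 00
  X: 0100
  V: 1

YZSZYZ

Read left to right; each codeword is recognised as soon as it completes (prefix code):
  0101→Y | 00→Z | 011→S | 00→Z | 0101→Y | 00→Z
Decoded message: YZSZYZ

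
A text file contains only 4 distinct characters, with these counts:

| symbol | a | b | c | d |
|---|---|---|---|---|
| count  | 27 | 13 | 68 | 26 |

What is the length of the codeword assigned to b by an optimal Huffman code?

Repeatedly merge the two smallest:
combine b(13), d(26) → 39
combine a(27), 39 → 66
combine 66, c(68) → 134
b's leaf is at depth 3, giving a 3-bit codeword.

3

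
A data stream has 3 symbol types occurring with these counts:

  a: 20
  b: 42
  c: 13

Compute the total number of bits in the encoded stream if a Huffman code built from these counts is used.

108

Merge the two smallest weights repeatedly:
c(13) + a(20) → 33
33 + b(42) → 75
Each symbol's bit-cost is frequency × depth; summing gives 108 bits (equivalently 33 + 75).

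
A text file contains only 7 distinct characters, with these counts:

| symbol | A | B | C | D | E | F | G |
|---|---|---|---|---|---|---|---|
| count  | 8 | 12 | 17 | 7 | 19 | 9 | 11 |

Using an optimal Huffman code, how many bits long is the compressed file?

Greedily combine the two least-frequent nodes:
combine D(7), A(8) → 15
combine F(9), G(11) → 20
combine B(12), 15 → 27
combine C(17), E(19) → 36
combine 20, 27 → 47
combine 36, 47 → 83
Total encoded bits = sum of merged weights = 15 + 20 + 27 + 36 + 47 + 83 = 228.

228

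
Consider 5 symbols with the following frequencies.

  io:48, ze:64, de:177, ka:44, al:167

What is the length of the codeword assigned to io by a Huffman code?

Build the tree from the bottom:
ka(44) + io(48) → 92
ze(64) + 92 → 156
156 + al(167) → 323
de(177) + 323 → 500
io's leaf is at depth 4, giving a 4-bit codeword.

4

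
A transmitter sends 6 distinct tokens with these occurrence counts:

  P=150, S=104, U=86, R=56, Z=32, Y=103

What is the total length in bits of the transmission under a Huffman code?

1324

Greedily combine the two least-frequent nodes:
Z(32) + R(56) → 88
U(86) + 88 → 174
Y(103) + S(104) → 207
P(150) + 174 → 324
207 + 324 → 531
Each symbol's bit-cost is frequency × depth; summing gives 1324 bits (equivalently 88 + 174 + 207 + 324 + 531).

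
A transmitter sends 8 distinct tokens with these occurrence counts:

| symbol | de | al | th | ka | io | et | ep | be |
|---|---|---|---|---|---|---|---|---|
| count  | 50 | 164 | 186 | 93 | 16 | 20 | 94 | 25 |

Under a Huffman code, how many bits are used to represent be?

Build the tree from the bottom:
io(16) + et(20) → 36
be(25) + 36 → 61
de(50) + 61 → 111
ka(93) + ep(94) → 187
111 + al(164) → 275
th(186) + 187 → 373
275 + 373 → 648
The subtree containing be is merged 4 times, so code length = 4.

4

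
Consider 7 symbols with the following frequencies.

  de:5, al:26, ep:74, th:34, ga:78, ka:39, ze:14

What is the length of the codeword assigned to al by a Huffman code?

Build the tree from the bottom:
de(5) + ze(14) → 19
19 + al(26) → 45
th(34) + ka(39) → 73
45 + 73 → 118
ep(74) + ga(78) → 152
118 + 152 → 270
al sits 3 levels below the root, so its codeword is 3 bits.

3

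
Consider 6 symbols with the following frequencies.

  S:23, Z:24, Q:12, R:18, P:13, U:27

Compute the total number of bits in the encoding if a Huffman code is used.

300

Build the Huffman tree bottom-up:
combine Q(12), P(13) → 25
combine R(18), S(23) → 41
combine Z(24), 25 → 49
combine U(27), 41 → 68
combine 49, 68 → 117
Total encoded bits = sum of merged weights = 25 + 41 + 49 + 68 + 117 = 300.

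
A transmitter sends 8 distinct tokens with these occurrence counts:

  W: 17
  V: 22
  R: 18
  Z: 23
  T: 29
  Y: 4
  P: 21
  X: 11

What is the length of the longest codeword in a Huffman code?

Merge the two lowest-weight nodes at each step:
Y(4) + X(11) → 15
15 + W(17) → 32
R(18) + P(21) → 39
V(22) + Z(23) → 45
T(29) + 32 → 61
39 + 45 → 84
61 + 84 → 145
Maximum depth reached is 4.

4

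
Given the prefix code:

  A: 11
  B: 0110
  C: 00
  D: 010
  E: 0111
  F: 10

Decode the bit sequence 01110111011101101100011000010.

Read left to right; each codeword is recognised as soon as it completes (prefix code):
  0111→E | 0111→E | 0111→E | 0110→B | 11→A | 00→C | 0110→B | 00→C | 010→D
Decoded message: EEEBACBCD

EEEBACBCD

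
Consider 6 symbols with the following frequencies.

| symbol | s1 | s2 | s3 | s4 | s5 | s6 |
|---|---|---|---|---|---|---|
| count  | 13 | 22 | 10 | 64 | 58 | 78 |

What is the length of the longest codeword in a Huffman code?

4

Merge the two lowest-weight nodes at each step:
merge s3(10) and s1(13): 23
merge s2(22) and 23: 45
merge 45 and s5(58): 103
merge s4(64) and s6(78): 142
merge 103 and 142: 245
Maximum depth reached is 4.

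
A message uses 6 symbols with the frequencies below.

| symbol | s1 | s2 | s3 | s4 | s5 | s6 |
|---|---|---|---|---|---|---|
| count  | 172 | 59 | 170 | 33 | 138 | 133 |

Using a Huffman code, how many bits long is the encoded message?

Merge the two smallest weights repeatedly:
merge s4(33) and s2(59): 92
merge 92 and s6(133): 225
merge s5(138) and s3(170): 308
merge s1(172) and 225: 397
merge 308 and 397: 705
Each symbol's bit-cost is frequency × depth; summing gives 1727 bits (equivalently 92 + 225 + 308 + 397 + 705).

1727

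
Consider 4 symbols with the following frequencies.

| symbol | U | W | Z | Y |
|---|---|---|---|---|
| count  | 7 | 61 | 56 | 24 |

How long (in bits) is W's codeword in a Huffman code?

1

Repeatedly merge the two smallest:
merge U(7) and Y(24): 31
merge 31 and Z(56): 87
merge W(61) and 87: 148
W sits one level below the root: a 1-bit codeword.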